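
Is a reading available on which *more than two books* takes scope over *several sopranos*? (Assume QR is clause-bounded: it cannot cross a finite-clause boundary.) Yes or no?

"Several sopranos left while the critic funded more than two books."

No

Structurally, *more than two books* is inside the adjunct clause *while the critic funded more than two books*.
Adjuncts are opaque for quantifier raising; a quantifier in an adjunct stays inside it.
*more than two books* > *several sopranos* would require crossing that boundary, which is illicit.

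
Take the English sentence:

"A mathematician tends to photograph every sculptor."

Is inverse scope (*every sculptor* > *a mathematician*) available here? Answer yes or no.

Yes

Infinitival complements of raising predicates do not block QR; *every sculptor* and *a mathematician* are effectively clausemates.
QR within a single clause is free, so the lower quantifier may take scope over the higher one.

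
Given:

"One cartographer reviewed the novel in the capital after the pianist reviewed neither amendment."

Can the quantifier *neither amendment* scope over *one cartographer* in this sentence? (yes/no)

No

*neither amendment* sits inside the adjunct clause *after the pianist reviewed neither amendment*.
Adjuncts are opaque for quantifier raising; a quantifier in an adjunct stays inside it.
*neither amendment* > *one cartographer* would require crossing that boundary, which is illicit.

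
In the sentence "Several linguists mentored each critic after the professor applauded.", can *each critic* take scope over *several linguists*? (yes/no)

The adjunct island is irrelevant here — *each critic* and *several linguists* are both in the matrix clause.
Since no island is crossed, the inverse ordering is licensed alongside surface scope.
Both orderings are possible: *several linguists* > *each critic* and *each critic* > *several linguists*.

Yes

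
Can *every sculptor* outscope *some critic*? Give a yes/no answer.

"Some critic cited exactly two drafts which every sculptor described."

*every sculptor* sits inside the relative clause *which every sculptor described* modifying *exactly two drafts*.
Quantifiers inside a relative clause are trapped there; the RC boundary blocks QR.
So the wide-scope reading for *every sculptor* is blocked.
(Only the surface reading survives: one fixed critic with respect to all the relevant sculptors.)

No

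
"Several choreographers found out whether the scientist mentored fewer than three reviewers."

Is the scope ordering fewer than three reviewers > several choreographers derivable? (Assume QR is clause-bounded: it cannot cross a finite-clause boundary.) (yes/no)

No

*fewer than three reviewers* occurs within the embedded question *whether the scientist mentored fewer than three reviewers*.
Embedded questions are wh-islands: a quantifier inside an indirect question cannot QR into the matrix clause.
*fewer than three reviewers* is confined to the island and cannot take scope over *several choreographers*.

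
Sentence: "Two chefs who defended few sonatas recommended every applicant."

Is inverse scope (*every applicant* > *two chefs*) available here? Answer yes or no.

The relative clause *who defended few sonatas* modifies *two chefs*, but *every applicant* is not inside that relative clause — it is an argument of the matrix verb.
Nothing blocks QR of the lower DP to a position above the higher one, so inverse scope is available.

Yes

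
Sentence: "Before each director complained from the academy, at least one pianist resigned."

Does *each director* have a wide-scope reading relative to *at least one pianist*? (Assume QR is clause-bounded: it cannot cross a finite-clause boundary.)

No

The target quantifier *each director* is part of the adjunct clause *before each director complained from the academy*.
Adverbial clauses are not L-marked, so they are barriers for QR — the quantifier cannot escape the adjunct.
*each director* > *at least one pianist* would require crossing that boundary, which is illicit.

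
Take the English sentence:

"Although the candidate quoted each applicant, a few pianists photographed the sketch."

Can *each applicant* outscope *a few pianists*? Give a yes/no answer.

Structurally, *each applicant* is inside the adjunct clause *although the candidate quoted each applicant*.
Adverbial clauses are not L-marked, so they are barriers for QR — the quantifier cannot escape the adjunct.
So *each applicant* cannot raise to a position above *a few pianists*.

No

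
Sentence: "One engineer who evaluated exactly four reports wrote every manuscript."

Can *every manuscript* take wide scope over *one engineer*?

Yes

*every manuscript* sits in the matrix clause, not in the relative clause on *one engineer*.
QR within a single clause is free, so the lower quantifier may take scope over the higher one.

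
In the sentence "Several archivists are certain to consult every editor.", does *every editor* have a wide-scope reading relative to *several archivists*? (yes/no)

Yes

Raising constructions are monoclausal for scope purposes; *every editor* is not separated from *several archivists* by any island.
With no island boundary between them, the object can take inverse scope over the subject via ordinary QR within the clause.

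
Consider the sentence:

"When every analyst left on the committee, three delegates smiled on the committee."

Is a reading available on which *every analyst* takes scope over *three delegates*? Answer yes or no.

The target quantifier *every analyst* is part of the adjunct clause *when every analyst left on the committee*.
Scope out of an adjunct clause is unavailable: QR respects the adjunct-island constraint.
So the wide-scope reading for *every analyst* is blocked.

No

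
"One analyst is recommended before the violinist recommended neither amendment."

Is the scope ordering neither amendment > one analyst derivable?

*neither amendment* occurs within the adjunct clause *before the violinist recommended neither amendment*.
Scope out of an adjunct clause is unavailable: QR respects the adjunct-island constraint.
There is no licit LF on which *neither amendment* c-commands *one analyst*.

No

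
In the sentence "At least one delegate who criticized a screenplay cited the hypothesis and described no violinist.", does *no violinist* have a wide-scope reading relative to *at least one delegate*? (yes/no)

*no violinist* sits inside one conjunct of the coordinate structure (*described no violinist*).
The Coordinate Structure Constraint blocks movement (including QR) out of a single conjunct.
So *no violinist* cannot raise to a position above *at least one delegate*.

No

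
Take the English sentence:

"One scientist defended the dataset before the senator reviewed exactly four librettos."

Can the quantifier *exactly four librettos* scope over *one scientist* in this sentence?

No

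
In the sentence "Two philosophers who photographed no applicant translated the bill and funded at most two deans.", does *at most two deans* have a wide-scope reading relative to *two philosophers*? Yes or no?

No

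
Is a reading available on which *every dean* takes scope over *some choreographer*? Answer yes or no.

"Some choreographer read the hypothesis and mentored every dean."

No

Structurally, *every dean* is inside one conjunct of the coordinate structure (*mentored every dean*).
Asymmetric QR out of one conjunct violates the Coordinate Structure Constraint.
So *every dean* cannot raise high enough to outscope *some choreographer*; only the surface ordering *some choreographer* > *every dean* is available.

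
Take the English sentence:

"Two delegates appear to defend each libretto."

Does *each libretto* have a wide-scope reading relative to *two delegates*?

The matrix predicate is a raising verb, whose infinitival complement is not a scope island — *each libretto* can QR into the matrix clause.
Clause-internal QR can adjoin the lower DP above the subject, yielding the inverse reading.

Yes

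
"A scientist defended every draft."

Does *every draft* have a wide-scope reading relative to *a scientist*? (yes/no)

Yes

Both DPs are arguments of the same predicate; there is no clause or island boundary between them.
Clause-internal QR can adjoin the lower DP above the subject, yielding the inverse reading.
So *every draft* > *a scientist* is among the available readings.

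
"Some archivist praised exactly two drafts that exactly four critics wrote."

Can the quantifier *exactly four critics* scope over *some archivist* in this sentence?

*exactly four critics* occurs within the relative clause *that exactly four critics wrote* modifying *exactly two drafts*.
QR out of a relative clause is ruled out by the relative-clause island constraint.
Hence only narrow scope for *exactly four critics* (under *some archivist*) survives.

No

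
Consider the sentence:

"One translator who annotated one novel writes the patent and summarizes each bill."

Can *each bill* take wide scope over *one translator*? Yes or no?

No

The DP *each bill* is contained in one conjunct of the coordinate structure (*summarizes each bill*).
The Coordinate Structure Constraint blocks movement (including QR) out of a single conjunct.
*each bill* > *one translator* would require crossing that boundary, which is illicit.
(Only the surface reading survives: one fixed translator with respect to all the relevant bills.)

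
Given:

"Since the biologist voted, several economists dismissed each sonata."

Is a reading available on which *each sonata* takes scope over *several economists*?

The adjunct clause does not contain *each sonata*, which is the matrix object.
No island intervenes, so both surface and inverse scope are derivable.

Yes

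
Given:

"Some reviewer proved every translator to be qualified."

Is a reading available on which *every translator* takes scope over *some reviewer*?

This is an ECM construction: *every translator* is the infinitival subject, Case-marked by the matrix verb, and the infinitive is transparent for QR.
Nothing blocks QR of the lower DP to a position above the higher one, so inverse scope is available.

Yes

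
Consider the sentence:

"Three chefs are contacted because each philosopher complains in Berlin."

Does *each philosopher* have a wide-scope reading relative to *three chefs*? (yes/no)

No

The DP *each philosopher* is contained in the adjunct clause *because each philosopher complains in Berlin*.
Adverbial clauses are not L-marked, so they are barriers for QR — the quantifier cannot escape the adjunct.
*each philosopher* is confined to the island and cannot take scope over *three chefs*.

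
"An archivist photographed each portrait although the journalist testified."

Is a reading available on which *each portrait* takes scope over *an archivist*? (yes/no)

Although there is an adjunct clause, *each portrait* is in the main clause, not inside the adjunct.
Clause-internal QR can adjoin the lower DP above the subject, yielding the inverse reading.
Both orderings are possible: *an archivist* > *each portrait* and *each portrait* > *an archivist*.

Yes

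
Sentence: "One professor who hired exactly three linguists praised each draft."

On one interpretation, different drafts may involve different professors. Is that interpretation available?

The paraphrase describes the scope ordering *each draft* > *one professor*.
The relative clause *who hired exactly three linguists* modifies *one professor*, but *each draft* is not inside that relative clause — it is an argument of the matrix verb.
QR within a single clause is free, so the lower quantifier may take scope over the higher one.

Yes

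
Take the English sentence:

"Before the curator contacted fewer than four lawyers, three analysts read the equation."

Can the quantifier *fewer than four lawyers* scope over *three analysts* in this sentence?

No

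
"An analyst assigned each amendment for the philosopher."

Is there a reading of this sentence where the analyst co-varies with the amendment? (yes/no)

Yes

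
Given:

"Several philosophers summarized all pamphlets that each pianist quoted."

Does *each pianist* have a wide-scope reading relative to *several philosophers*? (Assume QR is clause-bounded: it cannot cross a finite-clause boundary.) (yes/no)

No

*each pianist* sits inside the relative clause *that each pianist quoted* modifying *all pamphlets*.
Relative clauses are scope islands: a quantifier cannot QR out of a relative clause to take scope in the matrix clause.
*each pianist* is confined to the island and cannot take scope over *several philosophers*.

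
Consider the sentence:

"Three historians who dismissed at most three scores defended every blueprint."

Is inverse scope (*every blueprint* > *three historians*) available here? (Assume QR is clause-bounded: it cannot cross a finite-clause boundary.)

Yes

The RC *who dismissed at most three scores* is an island, but *every blueprint* is not inside it — it is the matrix object, a clausemate of *three historians*.
Clause-internal QR can adjoin the lower DP above the subject, yielding the inverse reading.
So *every blueprint* > *three historians* is among the available readings.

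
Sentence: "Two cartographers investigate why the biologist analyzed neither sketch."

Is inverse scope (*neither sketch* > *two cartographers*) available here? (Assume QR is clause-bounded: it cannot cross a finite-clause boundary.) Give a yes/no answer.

No

Structurally, *neither sketch* is inside the embedded question *why the biologist analyzed neither sketch*.
Embedded questions are wh-islands: a quantifier inside an indirect question cannot QR into the matrix clause.
The inverse ordering *neither sketch* > *two cartographers* is therefore underivable.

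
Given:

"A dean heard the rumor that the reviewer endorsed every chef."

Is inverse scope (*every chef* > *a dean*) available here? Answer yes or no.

No

*every chef* sits inside the complex NP *the rumor that the reviewer endorsed every chef*.
The Complex NP Constraint bars QR out of the complement clause of a noun.
There is no licit LF on which *every chef* c-commands *a dean*.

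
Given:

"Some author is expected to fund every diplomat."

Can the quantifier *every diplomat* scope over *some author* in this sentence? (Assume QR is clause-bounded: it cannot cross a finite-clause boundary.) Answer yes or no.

Yes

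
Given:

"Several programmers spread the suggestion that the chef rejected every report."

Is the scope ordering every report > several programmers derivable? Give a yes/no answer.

No

*every report* occurs within the complex NP *the suggestion that the chef rejected every report*.
A that-clause complement to a noun is an island; QR cannot cross the NP boundary.
There is no licit LF on which *every report* c-commands *several programmers*.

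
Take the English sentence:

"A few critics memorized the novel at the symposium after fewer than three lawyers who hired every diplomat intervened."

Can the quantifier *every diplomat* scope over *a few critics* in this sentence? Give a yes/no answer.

No

*every diplomat* occurs within the relative clause *who hired every diplomat*, which is itself inside the adjunct *after fewer than three lawyers who hired every diplomat intervened*.
The quantifier would have to escape first the RC and then the adjunct — two independent island violations.
*every diplomat* is confined to the island and cannot take scope over *a few critics*.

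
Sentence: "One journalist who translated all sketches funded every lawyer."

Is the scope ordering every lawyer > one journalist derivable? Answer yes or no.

The RC *who translated all sketches* is an island, but *every lawyer* is not inside it — it is the matrix object, a clausemate of *one journalist*.
Nothing blocks QR of the lower DP to a position above the higher one, so inverse scope is available.

Yes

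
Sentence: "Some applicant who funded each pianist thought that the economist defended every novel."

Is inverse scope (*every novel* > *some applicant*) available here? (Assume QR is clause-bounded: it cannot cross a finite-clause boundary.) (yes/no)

No

The DP *every novel* is contained in the finite complement clause *that the economist defended every novel*.
QR is clause-bounded, so the finite complement is a scope island for the embedded quantifier.
*every novel* > *some applicant* would require crossing that boundary, which is illicit.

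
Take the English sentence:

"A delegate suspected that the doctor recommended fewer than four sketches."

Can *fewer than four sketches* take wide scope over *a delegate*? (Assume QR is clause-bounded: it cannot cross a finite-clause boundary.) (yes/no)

No

Structurally, *fewer than four sketches* is inside the finite complement clause *that the doctor recommended fewer than four sketches*.
QR is clause-bounded, so the finite complement is a scope island for the embedded quantifier.
So *fewer than four sketches* cannot raise to a position above *a delegate*.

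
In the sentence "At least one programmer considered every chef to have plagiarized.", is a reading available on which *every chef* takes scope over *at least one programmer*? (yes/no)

*every chef* is an ECM subject; ECM complements are not islands, and the embedded quantifier may take matrix scope.
Since no island is crossed, the inverse ordering is licensed alongside surface scope.

Yes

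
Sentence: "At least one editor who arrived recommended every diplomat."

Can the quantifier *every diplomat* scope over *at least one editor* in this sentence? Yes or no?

Yes

*every diplomat* sits in the matrix clause, not in the relative clause on *at least one editor*.
Since no island is crossed, the inverse ordering is licensed alongside surface scope.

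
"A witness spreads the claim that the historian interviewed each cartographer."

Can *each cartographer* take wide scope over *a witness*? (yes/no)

*each cartographer* sits inside the complex NP *the claim that the historian interviewed each cartographer*.
The Complex NP Constraint bars QR out of the complement clause of a noun.
Hence only narrow scope for *each cartographer* (under *a witness*) survives.

No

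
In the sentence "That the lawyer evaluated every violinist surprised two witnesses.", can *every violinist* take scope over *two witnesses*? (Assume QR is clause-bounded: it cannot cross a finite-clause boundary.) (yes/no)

*every violinist* is embedded in the sentential subject *that the lawyer evaluated every violinist*.
Sentential subjects are islands: a quantifier inside the subject clause cannot raise over the matrix predicate.
There is no licit LF on which *every violinist* c-commands *two witnesses*.

No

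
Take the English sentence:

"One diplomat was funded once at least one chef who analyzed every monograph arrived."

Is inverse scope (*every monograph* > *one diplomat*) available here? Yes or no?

No

The DP *every monograph* is contained in the relative clause *who analyzed every monograph*, which is itself inside the adjunct *once at least one chef who analyzed every monograph arrived*.
Both the relative clause and the enclosing adjunct are scope islands; QR cannot cross either.
There is no licit LF on which *every monograph* c-commands *one diplomat*.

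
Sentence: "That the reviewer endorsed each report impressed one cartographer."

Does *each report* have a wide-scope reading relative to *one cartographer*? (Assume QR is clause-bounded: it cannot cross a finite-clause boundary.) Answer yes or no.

No

*each report* is embedded in the sentential subject *that the reviewer endorsed each report*.
The subject-island constraint blocks QR out of a clausal subject.
So *each report* cannot raise to a position above *one cartographer*.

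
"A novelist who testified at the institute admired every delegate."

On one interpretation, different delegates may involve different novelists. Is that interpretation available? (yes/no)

Yes

The described interpretation is the *every delegate* > *a novelist* scoping.
*every delegate* sits in the matrix clause, not in the relative clause on *a novelist*.
Clause-internal QR can adjoin the lower DP above the subject, yielding the inverse reading.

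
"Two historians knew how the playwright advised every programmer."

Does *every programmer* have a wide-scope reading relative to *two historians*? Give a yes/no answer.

No

*every programmer* occurs within the embedded question *how the playwright advised every programmer*.
An indirect question is a wh-island; the filled [Spec,CP] blocks QR across the CP edge.
*every programmer* > *two historians* would require crossing that boundary, which is illicit.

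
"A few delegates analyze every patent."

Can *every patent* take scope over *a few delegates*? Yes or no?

*every patent* is the matrix object and *a few delegates* the matrix subject; the two are clausemates.
Since no island is crossed, the inverse ordering is licensed alongside surface scope.

Yes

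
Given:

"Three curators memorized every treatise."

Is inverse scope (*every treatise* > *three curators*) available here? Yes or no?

*every treatise* is the matrix object and *three curators* the matrix subject; the two are clausemates.
Clause-internal QR can adjoin the lower DP above the subject, yielding the inverse reading.

Yes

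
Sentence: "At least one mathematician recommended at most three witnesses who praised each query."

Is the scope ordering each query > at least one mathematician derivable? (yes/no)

No

The DP *each query* is contained in the relative clause *who praised each query* modifying *at most three witnesses*.
A relative clause is a scope island — quantifier raising cannot cross its boundary.
So the wide-scope reading for *each query* is blocked.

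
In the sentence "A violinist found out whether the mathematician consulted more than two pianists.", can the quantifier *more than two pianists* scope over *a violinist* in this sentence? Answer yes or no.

Structurally, *more than two pianists* is inside the embedded question *whether the mathematician consulted more than two pianists*.
An indirect question is a wh-island; the filled [Spec,CP] blocks QR across the CP edge.
Hence only narrow scope for *more than two pianists* (under *a violinist*) survives.

No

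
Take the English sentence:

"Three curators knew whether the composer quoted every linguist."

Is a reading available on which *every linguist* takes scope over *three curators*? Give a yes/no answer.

*every linguist* sits inside the embedded question *whether the composer quoted every linguist*.
QR across an interrogative CP boundary is ruled out as a wh-island violation.
Hence only narrow scope for *every linguist* (under *three curators*) survives.

No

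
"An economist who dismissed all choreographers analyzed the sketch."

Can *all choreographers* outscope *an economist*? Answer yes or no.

No

*all choreographers* sits inside the relative clause *who dismissed all choreographers*.
The relative clause forms an island for QR, so the quantifier is confined to the head noun's restrictor.
So the wide-scope reading for *all choreographers* is blocked.
(Only the surface reading survives: one fixed economist with respect to all the relevant choreographers.)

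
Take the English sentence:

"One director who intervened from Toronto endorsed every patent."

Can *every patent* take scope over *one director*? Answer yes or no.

*every patent* is a matrix argument; only *one director* is modified by the relative clause *who intervened from Toronto*, so the RC island is irrelevant to the target quantifier.
Ordinary QR to a clause-peripheral position gives the wide-scope LF for the lower DP.
So *every patent* > *one director* is among the available readings.

Yes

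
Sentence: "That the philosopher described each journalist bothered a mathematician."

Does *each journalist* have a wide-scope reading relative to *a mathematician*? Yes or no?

No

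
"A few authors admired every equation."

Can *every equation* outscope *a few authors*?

Yes

Both DPs are arguments of the same predicate; there is no clause or island boundary between them.
Nothing blocks QR of the lower DP to a position above the higher one, so inverse scope is available.
Both orderings are possible: *a few authors* > *every equation* and *every equation* > *a few authors*.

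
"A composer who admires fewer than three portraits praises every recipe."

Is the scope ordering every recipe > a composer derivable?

*every recipe* is a matrix argument; only *a composer* is modified by the relative clause *who admires fewer than three portraits*, so the RC island is irrelevant to the target quantifier.
QR within a single clause is free, so the lower quantifier may take scope over the higher one.

Yes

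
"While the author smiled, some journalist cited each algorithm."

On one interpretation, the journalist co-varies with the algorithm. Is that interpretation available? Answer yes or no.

Yes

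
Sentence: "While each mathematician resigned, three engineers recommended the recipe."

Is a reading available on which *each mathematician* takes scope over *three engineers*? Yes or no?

*each mathematician* occurs within the adjunct clause *while each mathematician resigned*.
Adjunct clauses are scope islands: a quantifier inside an adjunct cannot raise into the matrix clause.
So the wide-scope reading for *each mathematician* is blocked.

No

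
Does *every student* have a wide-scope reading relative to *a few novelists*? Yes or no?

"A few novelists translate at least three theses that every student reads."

The target quantifier *every student* is part of the relative clause *that every student reads* modifying *at least three theses*.
The relative clause forms an island for QR, so the quantifier is confined to the head noun's restrictor.
Hence only narrow scope for *every student* (under *a few novelists*) survives.

No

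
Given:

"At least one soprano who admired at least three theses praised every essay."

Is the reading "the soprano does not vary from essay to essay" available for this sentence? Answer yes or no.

The described interpretation is the *at least one soprano* > *every essay* scoping.
Nothing needs to raise for *at least one soprano* > *every essay*, so no island constraint is at stake.

Yes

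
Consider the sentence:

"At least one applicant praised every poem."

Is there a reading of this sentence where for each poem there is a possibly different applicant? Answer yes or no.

Yes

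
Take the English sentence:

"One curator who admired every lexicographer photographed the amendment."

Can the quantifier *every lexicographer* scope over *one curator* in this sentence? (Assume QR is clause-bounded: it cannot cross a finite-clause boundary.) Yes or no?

The DP *every lexicographer* is contained in the relative clause *who admired every lexicographer*.
Relative clauses block scope extraction: QR cannot target a position outside the modified NP.
So *every lexicographer* cannot raise high enough to outscope *one curator*; only the surface ordering *one curator* > *every lexicographer* is available.

No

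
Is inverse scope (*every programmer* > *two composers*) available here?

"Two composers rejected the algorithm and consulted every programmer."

No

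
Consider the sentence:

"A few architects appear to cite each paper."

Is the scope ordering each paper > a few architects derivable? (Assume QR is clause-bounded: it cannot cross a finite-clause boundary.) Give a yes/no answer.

Yes

*each paper* is the object of the infinitival complement of a raising predicate; raising infinitives are transparent for QR, so the two DPs are in effect clausemates.
Nothing blocks QR of the lower DP to a position above the higher one, so inverse scope is available.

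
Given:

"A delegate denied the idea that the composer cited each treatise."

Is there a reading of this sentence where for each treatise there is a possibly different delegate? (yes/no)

That reading corresponds to *each treatise* > *a delegate*.
*each treatise* occurs within the complex NP *the idea that the composer cited each treatise*.
The complex NP is opaque for QR — the quantifier is frozen inside the noun's complement.
*each treatise* is confined to the island and cannot take scope over *a delegate*.

No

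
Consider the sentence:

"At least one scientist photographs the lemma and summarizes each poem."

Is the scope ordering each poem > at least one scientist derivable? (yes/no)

*each poem* occurs within one conjunct of the coordinate structure (*summarizes each poem*).
Asymmetric QR out of one conjunct violates the Coordinate Structure Constraint.
The inverse ordering *each poem* > *at least one scientist* is therefore underivable.

No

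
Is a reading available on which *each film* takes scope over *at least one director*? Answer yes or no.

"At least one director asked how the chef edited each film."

The target quantifier *each film* is part of the embedded question *how the chef edited each film*.
The wh-island constraint blocks QR out of an embedded interrogative.
The inverse ordering *each film* > *at least one director* is therefore underivable.

No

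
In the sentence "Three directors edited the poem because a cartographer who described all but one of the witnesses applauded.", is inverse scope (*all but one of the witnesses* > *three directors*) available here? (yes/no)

No

Structurally, *all but one of the witnesses* is inside the relative clause *who described all but one of the witnesses*, which is itself inside the adjunct *because a cartographer who described all but one of the witnesses applauded*.
Both the relative clause and the enclosing adjunct are scope islands; QR cannot cross either.
*all but one of the witnesses* is confined to the island and cannot take scope over *three directors*.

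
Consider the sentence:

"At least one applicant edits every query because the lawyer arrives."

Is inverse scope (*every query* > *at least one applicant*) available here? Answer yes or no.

Although there is an adjunct clause, *every query* is in the main clause, not inside the adjunct.
Nothing blocks QR of the lower DP to a position above the higher one, so inverse scope is available.
The sentence is scopally ambiguous between *at least one applicant* > *every query* and *every query* > *at least one applicant*.

Yes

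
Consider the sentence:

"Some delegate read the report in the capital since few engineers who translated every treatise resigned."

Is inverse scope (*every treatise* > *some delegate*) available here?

No

Structurally, *every treatise* is inside the relative clause *who translated every treatise*, which is itself inside the adjunct *since few engineers who translated every treatise resigned*.
Even if one barrier were somehow void, the other would still block QR.
*every treatise* > *some delegate* would require crossing that boundary, which is illicit.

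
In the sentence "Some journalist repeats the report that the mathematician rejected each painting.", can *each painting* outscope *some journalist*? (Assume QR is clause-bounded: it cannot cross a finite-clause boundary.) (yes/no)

No

The DP *each painting* is contained in the complex NP *the report that the mathematician rejected each painting*.
The complex NP is opaque for QR — the quantifier is frozen inside the noun's complement.
Hence only narrow scope for *each painting* (under *some journalist*) survives.
(Only the surface reading survives: one fixed journalist with respect to all the relevant paintings.)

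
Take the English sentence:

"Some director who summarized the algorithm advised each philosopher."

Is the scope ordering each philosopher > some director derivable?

*each philosopher* is a matrix argument; only *some director* is modified by the relative clause *who summarized the algorithm*, so the RC island is irrelevant to the target quantifier.
No island intervenes, so both surface and inverse scope are derivable.

Yes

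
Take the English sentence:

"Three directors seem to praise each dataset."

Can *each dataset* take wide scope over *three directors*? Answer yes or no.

*each dataset* is inside a raising infinitive, which is transparent to QR (no CP barrier), so it behaves as a matrix argument.
Ordinary QR to a clause-peripheral position gives the wide-scope LF for the lower DP.

Yes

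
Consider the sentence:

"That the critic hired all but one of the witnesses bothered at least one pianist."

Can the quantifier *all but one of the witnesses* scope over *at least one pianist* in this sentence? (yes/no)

No

The DP *all but one of the witnesses* is contained in the sentential subject *that the critic hired all but one of the witnesses*.
Clausal subjects are scope islands; QR from inside the subject into the matrix is barred.
So *all but one of the witnesses* cannot raise to a position above *at least one pianist*.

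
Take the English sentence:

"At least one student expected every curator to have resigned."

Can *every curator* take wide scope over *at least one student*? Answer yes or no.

*every curator* is the subject of an ECM infinitive — the infinitival complement of an ECM verb is not a scope island, so *every curator* can raise into the matrix clause.
QR within a single clause is free, so the lower quantifier may take scope over the higher one.
The sentence is scopally ambiguous between *at least one student* > *every curator* and *every curator* > *at least one student*.

Yes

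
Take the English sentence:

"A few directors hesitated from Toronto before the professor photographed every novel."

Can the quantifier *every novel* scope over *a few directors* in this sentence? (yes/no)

The DP *every novel* is contained in the adjunct clause *before the professor photographed every novel*.
Since the clause is an adjunct (not a complement), the Adjunct Condition blocks QR across its edge.
There is no licit LF on which *every novel* c-commands *a few directors*.

No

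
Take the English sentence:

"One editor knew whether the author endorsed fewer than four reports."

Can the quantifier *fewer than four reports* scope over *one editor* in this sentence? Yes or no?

No

Structurally, *fewer than four reports* is inside the embedded question *whether the author endorsed fewer than four reports*.
Embedded wh-clauses are opaque for QR, so the quantifier stays inside the question.
So *fewer than four reports* cannot raise high enough to outscope *one editor*; only the surface ordering *one editor* > *fewer than four reports* is available.
(Only the surface reading survives: one fixed editor with respect to all the relevant reports.)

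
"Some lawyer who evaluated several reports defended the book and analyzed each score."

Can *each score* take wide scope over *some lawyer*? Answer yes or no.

Structurally, *each score* is inside one conjunct of the coordinate structure (*analyzed each score*).
The Coordinate Structure Constraint blocks movement (including QR) out of a single conjunct.
So the wide-scope reading for *each score* is blocked.

No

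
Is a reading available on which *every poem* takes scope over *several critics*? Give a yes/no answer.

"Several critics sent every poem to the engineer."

Yes

*every poem* and *several critics* are in the same minimal clause.
Nothing blocks QR of the lower DP to a position above the higher one, so inverse scope is available.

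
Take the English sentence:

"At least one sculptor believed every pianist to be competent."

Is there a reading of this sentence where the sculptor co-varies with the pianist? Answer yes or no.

Yes

That reading corresponds to *every pianist* > *at least one sculptor*.
The ECM infinitive is scope-transparent — *every pianist* is free to raise above *at least one sculptor*.
With no island boundary between them, the object can take inverse scope over the subject via ordinary QR within the clause.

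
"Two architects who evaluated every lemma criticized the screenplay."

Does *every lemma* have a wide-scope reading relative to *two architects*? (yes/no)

No

*every lemma* is embedded in the relative clause *who evaluated every lemma*.
QR out of a relative clause is ruled out by the relative-clause island constraint.
*every lemma* is confined to the island and cannot take scope over *two architects*.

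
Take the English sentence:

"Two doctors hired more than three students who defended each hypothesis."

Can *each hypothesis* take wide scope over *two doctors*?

The DP *each hypothesis* is contained in the relative clause *who defended each hypothesis* modifying *more than three students*.
The relative clause forms an island for QR, so the quantifier is confined to the head noun's restrictor.
*each hypothesis* > *two doctors* would require crossing that boundary, which is illicit.

No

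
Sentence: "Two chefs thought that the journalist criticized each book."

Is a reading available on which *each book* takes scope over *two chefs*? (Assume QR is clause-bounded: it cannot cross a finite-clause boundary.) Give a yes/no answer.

No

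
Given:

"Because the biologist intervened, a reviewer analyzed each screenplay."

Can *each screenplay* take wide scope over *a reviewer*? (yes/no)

Yes

The adjunct clause does not contain *each screenplay*, which is the matrix object.
QR within a single clause is free, so the lower quantifier may take scope over the higher one.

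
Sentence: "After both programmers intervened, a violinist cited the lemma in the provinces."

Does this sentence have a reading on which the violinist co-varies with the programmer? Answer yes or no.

The described interpretation is the *both programmers* > *a violinist* scoping.
Structurally, *both programmers* is inside the adjunct clause *after both programmers intervened*.
Scope out of an adjunct clause is unavailable: QR respects the adjunct-island constraint.
*both programmers* > *a violinist* would require crossing that boundary, which is illicit.

No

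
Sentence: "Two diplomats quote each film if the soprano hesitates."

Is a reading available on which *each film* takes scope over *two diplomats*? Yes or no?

Yes

Neither queried DP is inside the adjunct, so the adjunct-island constraint does not apply.
QR within a single clause is free, so the lower quantifier may take scope over the higher one.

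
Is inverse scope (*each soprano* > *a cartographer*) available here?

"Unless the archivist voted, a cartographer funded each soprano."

The adjunct clause does not contain *each soprano*, which is the matrix object.
With no island boundary between them, the object can take inverse scope over the subject via ordinary QR within the clause.
So *each soprano* > *a cartographer* is among the available readings.

Yes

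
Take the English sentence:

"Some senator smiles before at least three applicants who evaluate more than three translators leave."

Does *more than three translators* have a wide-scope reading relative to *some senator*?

The target quantifier *more than three translators* is part of the relative clause *who evaluate more than three translators*, which is itself inside the adjunct *before at least three applicants who evaluate more than three translators leave*.
Both the relative clause and the enclosing adjunct are scope islands; QR cannot cross either.
The inverse ordering *more than three translators* > *some senator* is therefore underivable.

No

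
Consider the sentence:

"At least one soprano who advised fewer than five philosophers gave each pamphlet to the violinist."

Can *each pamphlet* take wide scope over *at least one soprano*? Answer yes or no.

The relative clause *who advised fewer than five philosophers* modifies *at least one soprano*, but *each pamphlet* is not inside that relative clause — it is an argument of the matrix verb.
Since no island is crossed, the inverse ordering is licensed alongside surface scope.

Yes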